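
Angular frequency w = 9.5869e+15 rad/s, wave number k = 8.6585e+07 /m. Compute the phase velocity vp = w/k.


vp = w / k
= 9.5869e+15 / 8.6585e+07
= 1.1072e+08 m/s

1.1072e+08


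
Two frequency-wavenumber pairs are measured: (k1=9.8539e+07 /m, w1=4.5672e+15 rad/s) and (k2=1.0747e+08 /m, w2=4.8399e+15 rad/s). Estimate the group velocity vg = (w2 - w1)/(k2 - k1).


vg = (w2 - w1) / (k2 - k1)
= (4.8399e+15 - 4.5672e+15) / (1.0747e+08 - 9.8539e+07)
= 2.7270e+14 / 8.9310e+06
= 3.0534e+07 m/s

3.0534e+07


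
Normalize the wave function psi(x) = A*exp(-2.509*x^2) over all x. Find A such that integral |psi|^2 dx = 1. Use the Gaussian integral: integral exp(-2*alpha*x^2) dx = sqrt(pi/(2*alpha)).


integral |psi|^2 dx = A^2 * sqrt(pi/(2*alpha)) = 1
A^2 = sqrt(2*alpha/pi)
= sqrt(2 * 2.509 / pi)
= 1.263835
A = sqrt(1.263835)
= 1.1242

1.1242


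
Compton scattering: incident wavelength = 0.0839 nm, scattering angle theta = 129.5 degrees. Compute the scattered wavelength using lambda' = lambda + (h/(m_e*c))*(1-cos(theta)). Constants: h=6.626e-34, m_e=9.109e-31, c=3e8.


Compton wavelength: h/(m_e*c) = 2.4247e-12 m
d_lambda = 2.4247e-12 * (1 - cos(129.5 deg))
= 2.4247e-12 * 1.636078
= 3.9670e-12 m = 0.003967 nm
lambda' = 0.0839 + 0.003967
= 0.087867 nm

0.087867


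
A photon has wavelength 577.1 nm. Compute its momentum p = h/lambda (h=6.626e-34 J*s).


p = h / lambda
= 6.626e-34 / (577.1e-9)
= 6.626e-34 / 5.7710e-07
= 1.1482e-27 kg*m/s

1.1482e-27


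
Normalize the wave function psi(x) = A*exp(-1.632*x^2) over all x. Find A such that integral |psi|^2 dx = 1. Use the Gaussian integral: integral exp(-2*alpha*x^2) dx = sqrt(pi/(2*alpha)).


integral |psi|^2 dx = A^2 * sqrt(pi/(2*alpha)) = 1
A^2 = sqrt(2*alpha/pi)
= sqrt(2 * 1.632 / pi)
= 1.019296
A = sqrt(1.019296)
= 1.0096

1.0096


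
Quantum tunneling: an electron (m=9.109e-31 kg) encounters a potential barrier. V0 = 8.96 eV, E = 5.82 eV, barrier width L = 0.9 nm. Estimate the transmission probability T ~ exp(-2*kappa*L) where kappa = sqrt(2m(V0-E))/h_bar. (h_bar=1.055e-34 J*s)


V0 - E = 3.14 eV = 5.0303e-19 J
kappa = sqrt(2 * m * (V0-E)) / h_bar
= sqrt(2 * 9.109e-31 * 5.0303e-19) / 1.055e-34
= 9.0739e+09 /m
2*kappa*L = 2 * 9.0739e+09 * 0.9e-9
= 16.333
T = exp(-16.333) = 8.066031e-08

8.066031e-08


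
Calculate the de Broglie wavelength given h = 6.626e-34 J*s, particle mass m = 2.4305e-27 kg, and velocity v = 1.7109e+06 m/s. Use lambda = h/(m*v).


lambda = h / (m * v)
= 6.626e-34 / (2.4305e-27 * 1.7109e+06)
= 6.626e-34 / 4.1583e-21
= 1.5934e-13 m

1.5934e-13


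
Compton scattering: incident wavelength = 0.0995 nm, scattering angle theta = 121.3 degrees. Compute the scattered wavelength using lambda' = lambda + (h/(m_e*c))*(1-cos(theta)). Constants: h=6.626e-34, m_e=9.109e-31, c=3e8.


Compton wavelength: h/(m_e*c) = 2.4247e-12 m
d_lambda = 2.4247e-12 * (1 - cos(121.3 deg))
= 2.4247e-12 * 1.519519
= 3.6844e-12 m = 0.003684 nm
lambda' = 0.0995 + 0.003684
= 0.103184 nm

0.103184


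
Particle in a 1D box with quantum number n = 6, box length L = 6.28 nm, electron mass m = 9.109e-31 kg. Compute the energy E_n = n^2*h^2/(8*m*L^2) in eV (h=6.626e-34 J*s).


E = n^2 * h^2 / (8 * m * L^2)
= 6^2 * (6.626e-34)^2 / (8 * 9.109e-31 * (6.28e-9)^2)
= 36 * 4.3904e-67 / (8 * 9.109e-31 * 3.9438e-17)
= 5.4995e-20 J
= 0.3433 eV

0.3433


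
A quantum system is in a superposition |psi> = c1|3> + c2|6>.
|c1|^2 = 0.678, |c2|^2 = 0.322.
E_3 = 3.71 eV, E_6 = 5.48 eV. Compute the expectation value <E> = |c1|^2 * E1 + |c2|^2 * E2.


<E> = |c1|^2 * E1 + |c2|^2 * E2
= 0.678 * 3.71 + 0.322 * 5.48
= 2.5154 + 1.7646
= 4.2799 eV

4.2799


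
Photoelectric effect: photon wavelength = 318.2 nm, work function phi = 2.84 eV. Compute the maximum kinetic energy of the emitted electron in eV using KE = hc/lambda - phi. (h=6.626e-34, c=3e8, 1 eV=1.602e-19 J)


E_photon = hc / lambda
= (6.626e-34)(3e8) / (318.2e-9)
= 6.2470e-19 J
= 3.8995 eV
KE = E_photon - phi
= 3.8995 - 2.84
= 1.0595 eV

1.0595


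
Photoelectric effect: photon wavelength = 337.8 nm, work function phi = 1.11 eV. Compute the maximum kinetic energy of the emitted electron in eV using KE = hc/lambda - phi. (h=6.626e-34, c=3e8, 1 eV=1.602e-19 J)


E_photon = hc / lambda
= (6.626e-34)(3e8) / (337.8e-9)
= 5.8845e-19 J
= 3.6733 eV
KE = E_photon - phi
= 3.6733 - 1.11
= 2.5633 eV

2.5633


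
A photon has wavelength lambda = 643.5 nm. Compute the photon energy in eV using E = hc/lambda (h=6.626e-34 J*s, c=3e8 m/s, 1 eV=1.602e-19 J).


E = hc / lambda
= (6.626e-34)(3e8) / (643.5e-9)
= 1.9878e-25 / 6.4350e-07
= 3.0890e-19 J
Converting to eV: 3.0890e-19 / 1.602e-19
= 1.9282 eV

1.9282


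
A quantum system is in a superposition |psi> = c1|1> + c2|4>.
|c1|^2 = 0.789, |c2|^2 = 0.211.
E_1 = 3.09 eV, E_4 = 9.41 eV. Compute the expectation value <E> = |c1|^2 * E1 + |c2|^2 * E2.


<E> = |c1|^2 * E1 + |c2|^2 * E2
= 0.789 * 3.09 + 0.211 * 9.41
= 2.438 + 1.9855
= 4.4235 eV

4.4235


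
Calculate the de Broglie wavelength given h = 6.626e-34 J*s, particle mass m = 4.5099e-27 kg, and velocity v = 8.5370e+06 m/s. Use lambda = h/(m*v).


lambda = h / (m * v)
= 6.626e-34 / (4.5099e-27 * 8.5370e+06)
= 6.626e-34 / 3.8501e-20
= 1.7210e-14 m

1.7210e-14


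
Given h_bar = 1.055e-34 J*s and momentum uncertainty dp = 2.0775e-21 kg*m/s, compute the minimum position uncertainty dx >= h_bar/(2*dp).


dx = h_bar / (2 * dp)
= 1.055e-34 / (2 * 2.0775e-21)
= 1.055e-34 / 4.1550e-21
= 2.5391e-14 m

2.5391e-14


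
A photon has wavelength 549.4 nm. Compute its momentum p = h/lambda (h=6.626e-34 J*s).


p = h / lambda
= 6.626e-34 / (549.4e-9)
= 6.626e-34 / 5.4940e-07
= 1.2060e-27 kg*m/s

1.2060e-27


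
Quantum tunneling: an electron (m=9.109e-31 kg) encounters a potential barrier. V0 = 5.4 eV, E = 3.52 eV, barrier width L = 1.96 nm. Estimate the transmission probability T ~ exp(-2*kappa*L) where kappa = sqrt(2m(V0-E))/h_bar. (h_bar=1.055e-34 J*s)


V0 - E = 1.88 eV = 3.0118e-19 J
kappa = sqrt(2 * m * (V0-E)) / h_bar
= sqrt(2 * 9.109e-31 * 3.0118e-19) / 1.055e-34
= 7.0211e+09 /m
2*kappa*L = 2 * 7.0211e+09 * 1.96e-9
= 27.5229
T = exp(-27.5229) = 1.114187e-12

1.114187e-12


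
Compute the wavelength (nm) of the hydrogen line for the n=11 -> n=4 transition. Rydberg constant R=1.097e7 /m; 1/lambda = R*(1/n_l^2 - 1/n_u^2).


1/lambda = R * (1/n_l^2 - 1/n_u^2)
= 1.097e7 * (1/4^2 - 1/11^2)
= 1.097e7 * (0.0625 - 0.008264)
= 1.097e7 * 0.054236
= 5.9496e+05 /m
lambda = 1 / 5.9496e+05 = 1680.7744 nm

1680.7744


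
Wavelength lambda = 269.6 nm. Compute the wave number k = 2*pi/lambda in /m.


k = 2 * pi / lambda
= 6.2832 / (269.6e-9)
= 6.2832 / 2.6960e-07
= 2.3306e+07 /m

2.3306e+07


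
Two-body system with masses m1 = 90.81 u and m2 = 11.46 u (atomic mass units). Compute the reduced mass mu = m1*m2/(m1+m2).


mu = m1 * m2 / (m1 + m2)
= 90.81 * 11.46 / (90.81 + 11.46)
= 1040.6826 / 102.27
= 10.1758 u

10.1758


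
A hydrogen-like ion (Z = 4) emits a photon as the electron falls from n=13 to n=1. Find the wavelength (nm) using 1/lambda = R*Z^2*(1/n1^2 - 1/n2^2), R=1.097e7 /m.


1/lambda = R * Z^2 * (1/n1^2 - 1/n2^2)
= 1.097e7 * 4^2 * (1/1^2 - 1/13^2)
= 1.097e7 * 16 * (1.0 - 0.005917)
= 1.7448e+08 /m
lambda = 1 / 1.7448e+08
= 5.7313 nm

5.7313


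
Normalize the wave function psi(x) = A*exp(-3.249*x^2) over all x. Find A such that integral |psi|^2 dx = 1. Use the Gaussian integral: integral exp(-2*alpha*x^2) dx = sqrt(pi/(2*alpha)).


integral |psi|^2 dx = A^2 * sqrt(pi/(2*alpha)) = 1
A^2 = sqrt(2*alpha/pi)
= sqrt(2 * 3.249 / pi)
= 1.438186
A = sqrt(1.438186)
= 1.1992

1.1992


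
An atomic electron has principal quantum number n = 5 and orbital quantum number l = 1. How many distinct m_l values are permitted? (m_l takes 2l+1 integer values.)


m_l ranges from -l to +l in integer steps
So m_l goes from -1 to +1
Count = 2l + 1 = 2*1 + 1
= 3

3


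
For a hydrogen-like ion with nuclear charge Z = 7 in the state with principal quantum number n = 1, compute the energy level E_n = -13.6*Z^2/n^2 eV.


E_n = -13.6 * Z^2 / n^2
= -13.6 * 7^2 / 1^2
= -13.6 * 49 / 1
= -666.4 eV

-666.4


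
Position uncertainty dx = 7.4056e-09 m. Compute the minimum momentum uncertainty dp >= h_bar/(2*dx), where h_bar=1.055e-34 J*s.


dp = h_bar / (2 * dx)
= 1.055e-34 / (2 * 7.4056e-09)
= 1.055e-34 / 1.4811e-08
= 7.1230e-27 kg*m/s

7.1230e-27


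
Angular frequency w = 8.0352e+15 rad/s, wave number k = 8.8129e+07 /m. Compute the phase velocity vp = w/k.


vp = w / k
= 8.0352e+15 / 8.8129e+07
= 9.1175e+07 m/s

9.1175e+07


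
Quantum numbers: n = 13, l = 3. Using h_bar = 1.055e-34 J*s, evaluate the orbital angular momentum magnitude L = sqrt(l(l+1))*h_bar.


L = sqrt(l*(l+1)) * h_bar
= sqrt(3 * 4) * 1.055e-34
= sqrt(12) * 1.055e-34
= 3.4641 * 1.055e-34
= 3.6546e-34 J*s

3.6546e-34


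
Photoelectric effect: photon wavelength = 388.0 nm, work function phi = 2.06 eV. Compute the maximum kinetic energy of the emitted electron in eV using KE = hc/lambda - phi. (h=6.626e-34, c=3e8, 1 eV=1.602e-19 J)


E_photon = hc / lambda
= (6.626e-34)(3e8) / (388.0e-9)
= 5.1232e-19 J
= 3.198 eV
KE = E_photon - phi
= 3.198 - 2.06
= 1.138 eV

1.138


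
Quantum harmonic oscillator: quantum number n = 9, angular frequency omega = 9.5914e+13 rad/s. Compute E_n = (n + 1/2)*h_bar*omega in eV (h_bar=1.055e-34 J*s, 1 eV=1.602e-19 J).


E = (n + 1/2) * h_bar * omega
= (9 + 0.5) * 1.055e-34 * 9.5914e+13
= 9.5 * 1.0119e-20
= 9.6130e-20 J
= 0.6001 eV

0.6001


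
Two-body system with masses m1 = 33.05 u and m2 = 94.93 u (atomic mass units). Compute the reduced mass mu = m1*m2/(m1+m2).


mu = m1 * m2 / (m1 + m2)
= 33.05 * 94.93 / (33.05 + 94.93)
= 3137.4365 / 127.98
= 24.5151 u

24.5151


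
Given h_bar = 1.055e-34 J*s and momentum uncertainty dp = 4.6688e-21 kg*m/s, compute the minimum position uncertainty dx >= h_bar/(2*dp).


dx = h_bar / (2 * dp)
= 1.055e-34 / (2 * 4.6688e-21)
= 1.055e-34 / 9.3376e-21
= 1.1298e-14 m

1.1298e-14


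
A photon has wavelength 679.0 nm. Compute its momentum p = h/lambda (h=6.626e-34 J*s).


p = h / lambda
= 6.626e-34 / (679.0e-9)
= 6.626e-34 / 6.7900e-07
= 9.7585e-28 kg*m/s

9.7585e-28


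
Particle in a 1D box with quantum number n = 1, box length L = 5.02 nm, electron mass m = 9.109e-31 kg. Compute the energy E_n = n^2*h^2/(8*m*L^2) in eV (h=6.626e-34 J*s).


E = n^2 * h^2 / (8 * m * L^2)
= 1^2 * (6.626e-34)^2 / (8 * 9.109e-31 * (5.02e-9)^2)
= 1 * 4.3904e-67 / (8 * 9.109e-31 * 2.5200e-17)
= 2.3908e-21 J
= 0.0149 eV

0.0149


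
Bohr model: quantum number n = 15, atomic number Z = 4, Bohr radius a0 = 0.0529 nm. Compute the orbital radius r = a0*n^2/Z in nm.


r = a0 * n^2 / Z
= 0.0529 * 15^2 / 4
= 0.0529 * 225 / 4
= 2.9756 nm

2.9756


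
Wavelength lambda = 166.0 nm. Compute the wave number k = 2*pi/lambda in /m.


k = 2 * pi / lambda
= 6.2832 / (166.0e-9)
= 6.2832 / 1.6600e-07
= 3.7851e+07 /m

3.7851e+07


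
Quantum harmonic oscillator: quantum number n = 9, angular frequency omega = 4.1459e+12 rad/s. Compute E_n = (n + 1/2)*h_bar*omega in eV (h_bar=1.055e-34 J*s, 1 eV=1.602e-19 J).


E = (n + 1/2) * h_bar * omega
= (9 + 0.5) * 1.055e-34 * 4.1459e+12
= 9.5 * 4.3739e-22
= 4.1552e-21 J
= 0.0259 eV

0.0259


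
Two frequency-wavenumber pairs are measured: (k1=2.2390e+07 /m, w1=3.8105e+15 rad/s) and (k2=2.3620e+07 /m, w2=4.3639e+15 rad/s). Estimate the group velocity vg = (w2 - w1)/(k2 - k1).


vg = (w2 - w1) / (k2 - k1)
= (4.3639e+15 - 3.8105e+15) / (2.3620e+07 - 2.2390e+07)
= 5.5340e+14 / 1.2300e+06
= 4.4992e+08 m/s

4.4992e+08


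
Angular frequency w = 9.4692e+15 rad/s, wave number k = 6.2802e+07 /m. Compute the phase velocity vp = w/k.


vp = w / k
= 9.4692e+15 / 6.2802e+07
= 1.5078e+08 m/s

1.5078e+08


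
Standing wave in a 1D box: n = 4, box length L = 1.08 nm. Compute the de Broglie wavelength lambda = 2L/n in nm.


lambda = 2L / n
= 2 * 1.08 / 4
= 2.16 / 4
= 0.54 nm

0.54


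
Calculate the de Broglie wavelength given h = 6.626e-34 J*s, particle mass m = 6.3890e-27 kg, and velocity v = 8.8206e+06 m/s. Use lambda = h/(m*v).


lambda = h / (m * v)
= 6.626e-34 / (6.3890e-27 * 8.8206e+06)
= 6.626e-34 / 5.6355e-20
= 1.1758e-14 m

1.1758e-14


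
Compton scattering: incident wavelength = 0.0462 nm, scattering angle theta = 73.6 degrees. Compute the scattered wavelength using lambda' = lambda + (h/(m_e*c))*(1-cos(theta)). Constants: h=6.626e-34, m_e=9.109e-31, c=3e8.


Compton wavelength: h/(m_e*c) = 2.4247e-12 m
d_lambda = 2.4247e-12 * (1 - cos(73.6 deg))
= 2.4247e-12 * 0.717659
= 1.7401e-12 m = 0.00174 nm
lambda' = 0.0462 + 0.00174
= 0.04794 nm

0.04794


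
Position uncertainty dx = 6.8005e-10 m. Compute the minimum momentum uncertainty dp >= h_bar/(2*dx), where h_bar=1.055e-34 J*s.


dp = h_bar / (2 * dx)
= 1.055e-34 / (2 * 6.8005e-10)
= 1.055e-34 / 1.3601e-09
= 7.7568e-26 kg*m/s

7.7568e-26


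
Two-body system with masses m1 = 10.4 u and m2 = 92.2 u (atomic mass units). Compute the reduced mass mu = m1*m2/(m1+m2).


mu = m1 * m2 / (m1 + m2)
= 10.4 * 92.2 / (10.4 + 92.2)
= 958.88 / 102.6
= 9.3458 u

9.3458


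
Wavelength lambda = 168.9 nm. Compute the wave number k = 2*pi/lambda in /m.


k = 2 * pi / lambda
= 6.2832 / (168.9e-9)
= 6.2832 / 1.6890e-07
= 3.7201e+07 /m

3.7201e+07


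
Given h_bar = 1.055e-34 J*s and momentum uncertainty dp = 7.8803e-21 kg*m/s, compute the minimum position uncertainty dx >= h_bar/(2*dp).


dx = h_bar / (2 * dp)
= 1.055e-34 / (2 * 7.8803e-21)
= 1.055e-34 / 1.5761e-20
= 6.6939e-15 m

6.6939e-15


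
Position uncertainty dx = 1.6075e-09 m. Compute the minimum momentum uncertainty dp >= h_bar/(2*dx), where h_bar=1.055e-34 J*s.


dp = h_bar / (2 * dx)
= 1.055e-34 / (2 * 1.6075e-09)
= 1.055e-34 / 3.2150e-09
= 3.2815e-26 kg*m/s

3.2815e-26


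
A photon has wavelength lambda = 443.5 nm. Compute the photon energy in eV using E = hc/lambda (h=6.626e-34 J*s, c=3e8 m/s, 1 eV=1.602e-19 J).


E = hc / lambda
= (6.626e-34)(3e8) / (443.5e-9)
= 1.9878e-25 / 4.4350e-07
= 4.4821e-19 J
Converting to eV: 4.4821e-19 / 1.602e-19
= 2.7978 eV

2.7978


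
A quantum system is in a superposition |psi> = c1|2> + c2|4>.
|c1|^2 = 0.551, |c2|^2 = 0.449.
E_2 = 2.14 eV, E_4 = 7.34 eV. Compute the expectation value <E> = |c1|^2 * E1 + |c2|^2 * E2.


<E> = |c1|^2 * E1 + |c2|^2 * E2
= 0.551 * 2.14 + 0.449 * 7.34
= 1.1791 + 3.2957
= 4.4748 eV

4.4748


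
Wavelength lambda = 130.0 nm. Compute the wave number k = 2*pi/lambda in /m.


k = 2 * pi / lambda
= 6.2832 / (130.0e-9)
= 6.2832 / 1.3000e-07
= 4.8332e+07 /m

4.8332e+07


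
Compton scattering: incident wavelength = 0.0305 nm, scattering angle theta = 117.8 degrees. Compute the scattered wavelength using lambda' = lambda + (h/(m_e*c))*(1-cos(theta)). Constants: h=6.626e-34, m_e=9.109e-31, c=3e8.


Compton wavelength: h/(m_e*c) = 2.4247e-12 m
d_lambda = 2.4247e-12 * (1 - cos(117.8 deg))
= 2.4247e-12 * 1.466387
= 3.5556e-12 m = 0.003556 nm
lambda' = 0.0305 + 0.003556
= 0.034056 nm

0.034056


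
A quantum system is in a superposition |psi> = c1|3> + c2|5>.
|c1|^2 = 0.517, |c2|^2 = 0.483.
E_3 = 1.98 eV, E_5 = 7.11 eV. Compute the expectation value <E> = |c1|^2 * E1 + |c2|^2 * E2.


<E> = |c1|^2 * E1 + |c2|^2 * E2
= 0.517 * 1.98 + 0.483 * 7.11
= 1.0237 + 3.4341
= 4.4578 eV

4.4578


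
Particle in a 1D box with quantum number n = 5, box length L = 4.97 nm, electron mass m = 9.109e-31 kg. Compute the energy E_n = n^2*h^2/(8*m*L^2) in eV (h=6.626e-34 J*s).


E = n^2 * h^2 / (8 * m * L^2)
= 5^2 * (6.626e-34)^2 / (8 * 9.109e-31 * (4.97e-9)^2)
= 25 * 4.3904e-67 / (8 * 9.109e-31 * 2.4701e-17)
= 6.0977e-20 J
= 0.3806 eV

0.3806


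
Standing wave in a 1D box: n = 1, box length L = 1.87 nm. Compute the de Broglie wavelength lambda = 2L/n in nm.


lambda = 2L / n
= 2 * 1.87 / 1
= 3.74 / 1
= 3.74 nm

3.74


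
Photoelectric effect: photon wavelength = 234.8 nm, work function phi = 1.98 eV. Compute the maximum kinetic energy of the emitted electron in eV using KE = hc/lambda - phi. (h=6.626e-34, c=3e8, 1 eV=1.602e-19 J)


E_photon = hc / lambda
= (6.626e-34)(3e8) / (234.8e-9)
= 8.4659e-19 J
= 5.2846 eV
KE = E_photon - phi
= 5.2846 - 1.98
= 3.3046 eV

3.3046


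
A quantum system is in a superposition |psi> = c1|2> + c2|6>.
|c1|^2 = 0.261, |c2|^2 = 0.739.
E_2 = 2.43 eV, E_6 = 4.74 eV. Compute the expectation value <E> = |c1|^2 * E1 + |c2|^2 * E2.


<E> = |c1|^2 * E1 + |c2|^2 * E2
= 0.261 * 2.43 + 0.739 * 4.74
= 0.6342 + 3.5029
= 4.1371 eV

4.1371


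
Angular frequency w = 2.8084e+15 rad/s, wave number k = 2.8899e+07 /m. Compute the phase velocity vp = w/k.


vp = w / k
= 2.8084e+15 / 2.8899e+07
= 9.7180e+07 m/s

9.7180e+07


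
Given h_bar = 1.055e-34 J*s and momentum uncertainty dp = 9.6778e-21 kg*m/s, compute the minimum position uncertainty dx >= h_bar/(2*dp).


dx = h_bar / (2 * dp)
= 1.055e-34 / (2 * 9.6778e-21)
= 1.055e-34 / 1.9356e-20
= 5.4506e-15 m

5.4506e-15


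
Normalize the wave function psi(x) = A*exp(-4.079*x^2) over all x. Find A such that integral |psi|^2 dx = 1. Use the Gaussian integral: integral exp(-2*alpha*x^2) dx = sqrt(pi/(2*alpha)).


integral |psi|^2 dx = A^2 * sqrt(pi/(2*alpha)) = 1
A^2 = sqrt(2*alpha/pi)
= sqrt(2 * 4.079 / pi)
= 1.61145
A = sqrt(1.61145)
= 1.2694

1.2694


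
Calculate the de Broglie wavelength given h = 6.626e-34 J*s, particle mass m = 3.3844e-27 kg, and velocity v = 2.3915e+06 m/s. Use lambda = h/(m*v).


lambda = h / (m * v)
= 6.626e-34 / (3.3844e-27 * 2.3915e+06)
= 6.626e-34 / 8.0938e-21
= 8.1865e-14 m

8.1865e-14


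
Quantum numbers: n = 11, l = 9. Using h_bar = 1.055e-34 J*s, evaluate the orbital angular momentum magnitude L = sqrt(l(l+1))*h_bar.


L = sqrt(l*(l+1)) * h_bar
= sqrt(9 * 10) * 1.055e-34
= sqrt(90) * 1.055e-34
= 9.4868 * 1.055e-34
= 1.0009e-33 J*s

1.0009e-33


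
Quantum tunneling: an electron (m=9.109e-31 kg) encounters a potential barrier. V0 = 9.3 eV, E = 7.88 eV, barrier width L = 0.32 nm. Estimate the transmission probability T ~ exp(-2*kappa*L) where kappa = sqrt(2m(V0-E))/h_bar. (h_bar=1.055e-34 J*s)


V0 - E = 1.42 eV = 2.2748e-19 J
kappa = sqrt(2 * m * (V0-E)) / h_bar
= sqrt(2 * 9.109e-31 * 2.2748e-19) / 1.055e-34
= 6.1020e+09 /m
2*kappa*L = 2 * 6.1020e+09 * 0.32e-9
= 3.9053
T = exp(-3.9053) = 2.013511e-02

2.013511e-02


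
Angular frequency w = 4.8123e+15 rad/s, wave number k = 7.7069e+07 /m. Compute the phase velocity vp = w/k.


vp = w / k
= 4.8123e+15 / 7.7069e+07
= 6.2441e+07 m/s

6.2441e+07


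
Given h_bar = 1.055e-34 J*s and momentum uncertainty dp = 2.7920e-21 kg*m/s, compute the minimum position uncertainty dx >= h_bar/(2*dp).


dx = h_bar / (2 * dp)
= 1.055e-34 / (2 * 2.7920e-21)
= 1.055e-34 / 5.5840e-21
= 1.8893e-14 m

1.8893e-14


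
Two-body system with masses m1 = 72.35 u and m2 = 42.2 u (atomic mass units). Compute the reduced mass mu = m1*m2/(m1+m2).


mu = m1 * m2 / (m1 + m2)
= 72.35 * 42.2 / (72.35 + 42.2)
= 3053.17 / 114.55
= 26.6536 u

26.6536


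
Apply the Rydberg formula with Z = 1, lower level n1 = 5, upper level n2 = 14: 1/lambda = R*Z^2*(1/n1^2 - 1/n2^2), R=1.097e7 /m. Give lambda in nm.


1/lambda = R * Z^2 * (1/n1^2 - 1/n2^2)
= 1.097e7 * 1^2 * (1/5^2 - 1/14^2)
= 1.097e7 * 1 * (0.04 - 0.005102)
= 3.8283e+05 /m
lambda = 1 / 3.8283e+05
= 2612.1213 nm

2612.1213


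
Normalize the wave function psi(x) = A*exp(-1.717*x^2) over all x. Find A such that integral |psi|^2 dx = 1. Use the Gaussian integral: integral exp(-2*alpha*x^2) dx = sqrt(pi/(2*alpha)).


integral |psi|^2 dx = A^2 * sqrt(pi/(2*alpha)) = 1
A^2 = sqrt(2*alpha/pi)
= sqrt(2 * 1.717 / pi)
= 1.045503
A = sqrt(1.045503)
= 1.0225

1.0225


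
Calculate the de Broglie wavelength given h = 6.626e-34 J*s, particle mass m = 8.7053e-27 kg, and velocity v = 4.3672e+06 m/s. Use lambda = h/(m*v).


lambda = h / (m * v)
= 6.626e-34 / (8.7053e-27 * 4.3672e+06)
= 6.626e-34 / 3.8018e-20
= 1.7429e-14 m

1.7429e-14


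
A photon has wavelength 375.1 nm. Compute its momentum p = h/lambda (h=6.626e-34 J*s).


p = h / lambda
= 6.626e-34 / (375.1e-9)
= 6.626e-34 / 3.7510e-07
= 1.7665e-27 kg*m/s

1.7665e-27


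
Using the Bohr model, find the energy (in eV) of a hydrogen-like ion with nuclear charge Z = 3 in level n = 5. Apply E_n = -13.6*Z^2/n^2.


E_n = -13.6 * Z^2 / n^2
= -13.6 * 3^2 / 5^2
= -13.6 * 9 / 25
= -4.896 eV

-4.896


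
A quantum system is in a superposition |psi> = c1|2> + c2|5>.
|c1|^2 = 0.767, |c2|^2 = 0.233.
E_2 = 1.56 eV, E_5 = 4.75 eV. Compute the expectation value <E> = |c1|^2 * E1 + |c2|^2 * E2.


<E> = |c1|^2 * E1 + |c2|^2 * E2
= 0.767 * 1.56 + 0.233 * 4.75
= 1.1965 + 1.1068
= 2.3033 eV

2.3033


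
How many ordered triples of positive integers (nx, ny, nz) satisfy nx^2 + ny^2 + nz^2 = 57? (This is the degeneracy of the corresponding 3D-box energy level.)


Enumerate all (nx, ny, nz) with nx^2 + ny^2 + nz^2 = 57:
(2,2,7)
(2,7,2)
(4,4,5)
(4,5,4)
(5,4,4)
(7,2,2)
Total degeneracy = 6

6


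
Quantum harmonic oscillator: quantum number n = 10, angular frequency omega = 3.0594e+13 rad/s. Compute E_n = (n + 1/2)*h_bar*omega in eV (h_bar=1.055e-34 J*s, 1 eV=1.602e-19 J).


E = (n + 1/2) * h_bar * omega
= (10 + 0.5) * 1.055e-34 * 3.0594e+13
= 10.5 * 3.2277e-21
= 3.3891e-20 J
= 0.2116 eV

0.2116


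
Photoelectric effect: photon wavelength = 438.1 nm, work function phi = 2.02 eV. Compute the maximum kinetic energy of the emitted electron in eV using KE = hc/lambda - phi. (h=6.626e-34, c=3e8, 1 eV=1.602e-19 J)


E_photon = hc / lambda
= (6.626e-34)(3e8) / (438.1e-9)
= 4.5373e-19 J
= 2.8323 eV
KE = E_photon - phi
= 2.8323 - 2.02
= 0.8123 eV

0.8123


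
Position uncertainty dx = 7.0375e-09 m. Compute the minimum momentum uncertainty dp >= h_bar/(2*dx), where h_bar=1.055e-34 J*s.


dp = h_bar / (2 * dx)
= 1.055e-34 / (2 * 7.0375e-09)
= 1.055e-34 / 1.4075e-08
= 7.4956e-27 kg*m/s

7.4956e-27


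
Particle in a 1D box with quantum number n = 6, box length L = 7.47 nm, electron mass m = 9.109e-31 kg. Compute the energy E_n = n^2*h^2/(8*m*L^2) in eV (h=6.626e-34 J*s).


E = n^2 * h^2 / (8 * m * L^2)
= 6^2 * (6.626e-34)^2 / (8 * 9.109e-31 * (7.47e-9)^2)
= 36 * 4.3904e-67 / (8 * 9.109e-31 * 5.5801e-17)
= 3.8869e-20 J
= 0.2426 eV

0.2426


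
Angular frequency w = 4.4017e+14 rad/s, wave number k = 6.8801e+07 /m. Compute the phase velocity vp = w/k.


vp = w / k
= 4.4017e+14 / 6.8801e+07
= 6.3977e+06 m/s

6.3977e+06


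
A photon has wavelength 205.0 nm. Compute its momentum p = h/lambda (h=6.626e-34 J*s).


p = h / lambda
= 6.626e-34 / (205.0e-9)
= 6.626e-34 / 2.0500e-07
= 3.2322e-27 kg*m/s

3.2322e-27


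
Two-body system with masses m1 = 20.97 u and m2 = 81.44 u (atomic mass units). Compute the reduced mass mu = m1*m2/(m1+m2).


mu = m1 * m2 / (m1 + m2)
= 20.97 * 81.44 / (20.97 + 81.44)
= 1707.7968 / 102.41
= 16.6761 u

16.6761


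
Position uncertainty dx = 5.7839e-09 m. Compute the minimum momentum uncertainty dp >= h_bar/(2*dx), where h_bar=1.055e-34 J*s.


dp = h_bar / (2 * dx)
= 1.055e-34 / (2 * 5.7839e-09)
= 1.055e-34 / 1.1568e-08
= 9.1201e-27 kg*m/s

9.1201e-27


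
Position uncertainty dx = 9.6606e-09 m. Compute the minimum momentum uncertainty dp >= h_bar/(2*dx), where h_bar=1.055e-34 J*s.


dp = h_bar / (2 * dx)
= 1.055e-34 / (2 * 9.6606e-09)
= 1.055e-34 / 1.9321e-08
= 5.4603e-27 kg*m/s

5.4603e-27


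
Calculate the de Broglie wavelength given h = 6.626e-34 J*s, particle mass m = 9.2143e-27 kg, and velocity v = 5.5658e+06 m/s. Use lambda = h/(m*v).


lambda = h / (m * v)
= 6.626e-34 / (9.2143e-27 * 5.5658e+06)
= 6.626e-34 / 5.1285e-20
= 1.2920e-14 m

1.2920e-14


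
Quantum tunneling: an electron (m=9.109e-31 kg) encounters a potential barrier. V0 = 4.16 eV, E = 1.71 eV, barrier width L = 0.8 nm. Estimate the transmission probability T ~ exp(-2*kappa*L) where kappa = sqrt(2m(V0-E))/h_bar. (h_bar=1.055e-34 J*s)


V0 - E = 2.45 eV = 3.9249e-19 J
kappa = sqrt(2 * m * (V0-E)) / h_bar
= sqrt(2 * 9.109e-31 * 3.9249e-19) / 1.055e-34
= 8.0152e+09 /m
2*kappa*L = 2 * 8.0152e+09 * 0.8e-9
= 12.8243
T = exp(-12.8243) = 2.694614e-06

2.694614e-06


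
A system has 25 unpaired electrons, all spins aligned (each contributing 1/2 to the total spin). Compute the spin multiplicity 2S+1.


Total spin S = N * (1/2) = 25 * 0.5 = 12.5
Spin multiplicity = 2S + 1
= 2 * 12.5 + 1
= 26

26


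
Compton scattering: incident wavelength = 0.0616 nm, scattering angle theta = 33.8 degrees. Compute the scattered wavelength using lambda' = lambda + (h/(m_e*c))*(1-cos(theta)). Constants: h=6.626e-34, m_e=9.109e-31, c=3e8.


Compton wavelength: h/(m_e*c) = 2.4247e-12 m
d_lambda = 2.4247e-12 * (1 - cos(33.8 deg))
= 2.4247e-12 * 0.169016
= 4.0981e-13 m = 0.00041 nm
lambda' = 0.0616 + 0.00041
= 0.06201 nm

0.06201


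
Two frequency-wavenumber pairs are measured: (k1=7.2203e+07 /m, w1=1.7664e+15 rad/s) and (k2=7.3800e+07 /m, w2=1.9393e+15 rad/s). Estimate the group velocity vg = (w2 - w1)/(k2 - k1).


vg = (w2 - w1) / (k2 - k1)
= (1.9393e+15 - 1.7664e+15) / (7.3800e+07 - 7.2203e+07)
= 1.7290e+14 / 1.5970e+06
= 1.0827e+08 m/s

1.0827e+08


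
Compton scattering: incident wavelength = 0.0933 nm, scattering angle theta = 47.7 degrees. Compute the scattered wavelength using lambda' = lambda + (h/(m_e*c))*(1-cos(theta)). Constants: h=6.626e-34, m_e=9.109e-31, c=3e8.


Compton wavelength: h/(m_e*c) = 2.4247e-12 m
d_lambda = 2.4247e-12 * (1 - cos(47.7 deg))
= 2.4247e-12 * 0.326987
= 7.9285e-13 m = 0.000793 nm
lambda' = 0.0933 + 0.000793
= 0.094093 nm

0.094093


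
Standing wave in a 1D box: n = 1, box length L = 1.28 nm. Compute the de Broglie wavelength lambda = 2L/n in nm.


lambda = 2L / n
= 2 * 1.28 / 1
= 2.56 / 1
= 2.56 nm

2.56


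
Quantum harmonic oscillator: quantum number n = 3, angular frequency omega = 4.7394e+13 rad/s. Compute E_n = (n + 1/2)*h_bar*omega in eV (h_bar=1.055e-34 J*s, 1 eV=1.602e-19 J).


E = (n + 1/2) * h_bar * omega
= (3 + 0.5) * 1.055e-34 * 4.7394e+13
= 3.5 * 5.0001e-21
= 1.7500e-20 J
= 0.1092 eV

0.1092


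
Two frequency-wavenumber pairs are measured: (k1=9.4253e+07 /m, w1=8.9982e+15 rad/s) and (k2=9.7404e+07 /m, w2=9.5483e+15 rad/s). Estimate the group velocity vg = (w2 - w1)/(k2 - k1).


vg = (w2 - w1) / (k2 - k1)
= (9.5483e+15 - 8.9982e+15) / (9.7404e+07 - 9.4253e+07)
= 5.5010e+14 / 3.1510e+06
= 1.7458e+08 m/s

1.7458e+08


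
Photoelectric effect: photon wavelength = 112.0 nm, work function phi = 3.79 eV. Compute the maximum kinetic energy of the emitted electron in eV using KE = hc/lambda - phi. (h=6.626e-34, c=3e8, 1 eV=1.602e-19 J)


E_photon = hc / lambda
= (6.626e-34)(3e8) / (112.0e-9)
= 1.7748e-18 J
= 11.0788 eV
KE = E_photon - phi
= 11.0788 - 3.79
= 7.2888 eV

7.2888


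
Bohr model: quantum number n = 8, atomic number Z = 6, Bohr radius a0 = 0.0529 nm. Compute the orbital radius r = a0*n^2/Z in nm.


r = a0 * n^2 / Z
= 0.0529 * 8^2 / 6
= 0.0529 * 64 / 6
= 0.5643 nm

0.5643


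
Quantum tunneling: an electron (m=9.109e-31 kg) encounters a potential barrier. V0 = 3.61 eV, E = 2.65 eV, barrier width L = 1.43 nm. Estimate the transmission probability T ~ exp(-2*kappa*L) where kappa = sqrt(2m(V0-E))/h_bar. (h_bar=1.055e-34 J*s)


V0 - E = 0.96 eV = 1.5379e-19 J
kappa = sqrt(2 * m * (V0-E)) / h_bar
= sqrt(2 * 9.109e-31 * 1.5379e-19) / 1.055e-34
= 5.0172e+09 /m
2*kappa*L = 2 * 5.0172e+09 * 1.43e-9
= 14.3493
T = exp(-14.3493) = 5.863772e-07

5.863772e-07


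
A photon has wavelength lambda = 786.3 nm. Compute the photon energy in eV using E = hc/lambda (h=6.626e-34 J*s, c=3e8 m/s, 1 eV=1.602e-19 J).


E = hc / lambda
= (6.626e-34)(3e8) / (786.3e-9)
= 1.9878e-25 / 7.8630e-07
= 2.5280e-19 J
Converting to eV: 2.5280e-19 / 1.602e-19
= 1.5781 eV

1.5781


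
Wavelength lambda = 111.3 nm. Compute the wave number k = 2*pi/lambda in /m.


k = 2 * pi / lambda
= 6.2832 / (111.3e-9)
= 6.2832 / 1.1130e-07
= 5.6453e+07 /m

5.6453e+07


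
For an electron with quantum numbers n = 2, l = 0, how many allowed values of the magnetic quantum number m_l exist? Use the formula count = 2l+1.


m_l ranges from -l to +l in integer steps
So m_l goes from -0 to +0
Count = 2l + 1 = 2*0 + 1
= 1

1


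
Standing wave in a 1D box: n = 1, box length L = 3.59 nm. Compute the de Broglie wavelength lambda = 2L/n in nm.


lambda = 2L / n
= 2 * 3.59 / 1
= 7.18 / 1
= 7.18 nm

7.18


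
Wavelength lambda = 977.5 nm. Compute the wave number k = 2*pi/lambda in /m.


k = 2 * pi / lambda
= 6.2832 / (977.5e-9)
= 6.2832 / 9.7750e-07
= 6.4278e+06 /m

6.4278e+06


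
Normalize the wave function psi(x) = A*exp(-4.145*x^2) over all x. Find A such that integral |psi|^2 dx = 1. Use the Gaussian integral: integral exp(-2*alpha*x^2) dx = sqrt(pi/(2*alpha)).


integral |psi|^2 dx = A^2 * sqrt(pi/(2*alpha)) = 1
A^2 = sqrt(2*alpha/pi)
= sqrt(2 * 4.145 / pi)
= 1.624435
A = sqrt(1.624435)
= 1.2745

1.2745


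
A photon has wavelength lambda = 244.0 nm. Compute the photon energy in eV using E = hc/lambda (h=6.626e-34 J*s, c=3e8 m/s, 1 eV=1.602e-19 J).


E = hc / lambda
= (6.626e-34)(3e8) / (244.0e-9)
= 1.9878e-25 / 2.4400e-07
= 8.1467e-19 J
Converting to eV: 8.1467e-19 / 1.602e-19
= 5.0853 eV

5.0853


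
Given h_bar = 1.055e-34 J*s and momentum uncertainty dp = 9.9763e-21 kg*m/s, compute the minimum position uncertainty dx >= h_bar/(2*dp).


dx = h_bar / (2 * dp)
= 1.055e-34 / (2 * 9.9763e-21)
= 1.055e-34 / 1.9953e-20
= 5.2875e-15 m

5.2875e-15


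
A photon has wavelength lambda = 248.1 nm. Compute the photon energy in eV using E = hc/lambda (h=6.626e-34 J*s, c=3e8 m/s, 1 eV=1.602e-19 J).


E = hc / lambda
= (6.626e-34)(3e8) / (248.1e-9)
= 1.9878e-25 / 2.4810e-07
= 8.0121e-19 J
Converting to eV: 8.0121e-19 / 1.602e-19
= 5.0013 eV

5.0013


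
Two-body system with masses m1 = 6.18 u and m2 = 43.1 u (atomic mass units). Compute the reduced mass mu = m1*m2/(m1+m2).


mu = m1 * m2 / (m1 + m2)
= 6.18 * 43.1 / (6.18 + 43.1)
= 266.358 / 49.28
= 5.405 u

5.405


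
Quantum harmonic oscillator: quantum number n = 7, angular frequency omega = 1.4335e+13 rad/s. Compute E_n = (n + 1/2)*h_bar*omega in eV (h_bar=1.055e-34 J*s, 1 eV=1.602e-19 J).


E = (n + 1/2) * h_bar * omega
= (7 + 0.5) * 1.055e-34 * 1.4335e+13
= 7.5 * 1.5123e-21
= 1.1343e-20 J
= 0.0708 eV

0.0708


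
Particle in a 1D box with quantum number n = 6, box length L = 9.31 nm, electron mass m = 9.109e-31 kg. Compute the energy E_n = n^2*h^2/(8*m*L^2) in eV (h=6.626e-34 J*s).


E = n^2 * h^2 / (8 * m * L^2)
= 6^2 * (6.626e-34)^2 / (8 * 9.109e-31 * (9.31e-9)^2)
= 36 * 4.3904e-67 / (8 * 9.109e-31 * 8.6676e-17)
= 2.5023e-20 J
= 0.1562 eV

0.1562


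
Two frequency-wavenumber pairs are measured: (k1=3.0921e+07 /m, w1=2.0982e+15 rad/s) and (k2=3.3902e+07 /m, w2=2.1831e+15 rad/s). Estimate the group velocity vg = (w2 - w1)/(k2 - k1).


vg = (w2 - w1) / (k2 - k1)
= (2.1831e+15 - 2.0982e+15) / (3.3902e+07 - 3.0921e+07)
= 8.4900e+13 / 2.9810e+06
= 2.8480e+07 m/s

2.8480e+07


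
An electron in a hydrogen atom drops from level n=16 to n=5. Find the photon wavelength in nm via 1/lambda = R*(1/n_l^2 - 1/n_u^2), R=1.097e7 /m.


1/lambda = R * (1/n_l^2 - 1/n_u^2)
= 1.097e7 * (1/5^2 - 1/16^2)
= 1.097e7 * (0.04 - 0.003906)
= 1.097e7 * 0.036094
= 3.9595e+05 /m
lambda = 1 / 3.9595e+05 = 2525.5814 nm

2525.5814


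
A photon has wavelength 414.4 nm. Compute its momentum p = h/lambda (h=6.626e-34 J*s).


p = h / lambda
= 6.626e-34 / (414.4e-9)
= 6.626e-34 / 4.1440e-07
= 1.5989e-27 kg*m/s

1.5989e-27


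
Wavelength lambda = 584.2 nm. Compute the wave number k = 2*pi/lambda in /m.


k = 2 * pi / lambda
= 6.2832 / (584.2e-9)
= 6.2832 / 5.8420e-07
= 1.0755e+07 /m

1.0755e+07


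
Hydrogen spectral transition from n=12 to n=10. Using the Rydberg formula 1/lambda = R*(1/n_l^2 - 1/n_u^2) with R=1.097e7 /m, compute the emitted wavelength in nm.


1/lambda = R * (1/n_l^2 - 1/n_u^2)
= 1.097e7 * (1/10^2 - 1/12^2)
= 1.097e7 * (0.01 - 0.006944)
= 1.097e7 * 0.003056
= 3.3519e+04 /m
lambda = 1 / 3.3519e+04 = 29833.43 nm

29833.43


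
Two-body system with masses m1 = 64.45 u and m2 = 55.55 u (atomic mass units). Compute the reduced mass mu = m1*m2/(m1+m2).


mu = m1 * m2 / (m1 + m2)
= 64.45 * 55.55 / (64.45 + 55.55)
= 3580.1975 / 120.0
= 29.835 u

29.835


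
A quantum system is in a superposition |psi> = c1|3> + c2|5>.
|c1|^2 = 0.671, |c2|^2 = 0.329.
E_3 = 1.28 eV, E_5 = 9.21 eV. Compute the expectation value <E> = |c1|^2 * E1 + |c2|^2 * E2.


<E> = |c1|^2 * E1 + |c2|^2 * E2
= 0.671 * 1.28 + 0.329 * 9.21
= 0.8589 + 3.0301
= 3.889 eV

3.889


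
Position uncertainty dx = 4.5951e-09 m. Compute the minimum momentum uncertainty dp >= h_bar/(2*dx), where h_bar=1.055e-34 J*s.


dp = h_bar / (2 * dx)
= 1.055e-34 / (2 * 4.5951e-09)
= 1.055e-34 / 9.1902e-09
= 1.1480e-26 kg*m/s

1.1480e-26


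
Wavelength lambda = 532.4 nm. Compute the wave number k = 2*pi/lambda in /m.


k = 2 * pi / lambda
= 6.2832 / (532.4e-9)
= 6.2832 / 5.3240e-07
= 1.1802e+07 /m

1.1802e+07


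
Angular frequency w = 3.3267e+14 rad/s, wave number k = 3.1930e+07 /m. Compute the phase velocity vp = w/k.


vp = w / k
= 3.3267e+14 / 3.1930e+07
= 1.0419e+07 m/s

1.0419e+07


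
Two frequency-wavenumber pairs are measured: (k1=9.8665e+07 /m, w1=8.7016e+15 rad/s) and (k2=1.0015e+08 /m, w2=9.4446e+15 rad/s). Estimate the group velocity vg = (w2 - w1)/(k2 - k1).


vg = (w2 - w1) / (k2 - k1)
= (9.4446e+15 - 8.7016e+15) / (1.0015e+08 - 9.8665e+07)
= 7.4300e+14 / 1.4850e+06
= 5.0034e+08 m/s

5.0034e+08


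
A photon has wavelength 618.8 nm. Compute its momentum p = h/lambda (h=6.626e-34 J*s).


p = h / lambda
= 6.626e-34 / (618.8e-9)
= 6.626e-34 / 6.1880e-07
= 1.0708e-27 kg*m/s

1.0708e-27


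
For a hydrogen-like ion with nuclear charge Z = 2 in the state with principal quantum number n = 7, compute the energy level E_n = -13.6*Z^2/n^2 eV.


E_n = -13.6 * Z^2 / n^2
= -13.6 * 2^2 / 7^2
= -13.6 * 4 / 49
= -1.1102 eV

-1.1102


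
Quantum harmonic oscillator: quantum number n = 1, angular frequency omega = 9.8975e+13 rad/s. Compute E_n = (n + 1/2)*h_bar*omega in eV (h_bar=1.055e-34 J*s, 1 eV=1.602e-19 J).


E = (n + 1/2) * h_bar * omega
= (1 + 0.5) * 1.055e-34 * 9.8975e+13
= 1.5 * 1.0442e-20
= 1.5663e-20 J
= 0.0978 eV

0.0978


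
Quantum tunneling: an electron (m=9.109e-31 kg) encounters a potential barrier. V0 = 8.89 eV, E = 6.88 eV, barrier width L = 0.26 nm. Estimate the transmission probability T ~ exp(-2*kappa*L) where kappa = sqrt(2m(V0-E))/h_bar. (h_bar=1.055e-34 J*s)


V0 - E = 2.01 eV = 3.2200e-19 J
kappa = sqrt(2 * m * (V0-E)) / h_bar
= sqrt(2 * 9.109e-31 * 3.2200e-19) / 1.055e-34
= 7.2598e+09 /m
2*kappa*L = 2 * 7.2598e+09 * 0.26e-9
= 3.7751
T = exp(-3.7751) = 2.293439e-02

2.293439e-02


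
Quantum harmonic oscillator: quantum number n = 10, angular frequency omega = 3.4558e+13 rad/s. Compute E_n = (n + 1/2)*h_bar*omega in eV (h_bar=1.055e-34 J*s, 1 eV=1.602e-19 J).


E = (n + 1/2) * h_bar * omega
= (10 + 0.5) * 1.055e-34 * 3.4558e+13
= 10.5 * 3.6459e-21
= 3.8282e-20 J
= 0.239 eV

0.239


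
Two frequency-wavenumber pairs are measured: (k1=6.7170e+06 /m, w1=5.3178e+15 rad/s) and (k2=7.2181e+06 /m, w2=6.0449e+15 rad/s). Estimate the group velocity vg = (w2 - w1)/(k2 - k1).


vg = (w2 - w1) / (k2 - k1)
= (6.0449e+15 - 5.3178e+15) / (7.2181e+06 - 6.7170e+06)
= 7.2710e+14 / 5.0110e+05
= 1.4510e+09 m/s

1.4510e+09


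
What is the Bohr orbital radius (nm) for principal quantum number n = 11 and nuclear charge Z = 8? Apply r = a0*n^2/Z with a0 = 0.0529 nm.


r = a0 * n^2 / Z
= 0.0529 * 11^2 / 8
= 0.0529 * 121 / 8
= 0.8001 nm

0.8001


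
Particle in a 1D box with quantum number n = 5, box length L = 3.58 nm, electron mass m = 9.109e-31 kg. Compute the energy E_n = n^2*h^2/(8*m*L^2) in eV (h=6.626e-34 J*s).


E = n^2 * h^2 / (8 * m * L^2)
= 5^2 * (6.626e-34)^2 / (8 * 9.109e-31 * (3.58e-9)^2)
= 25 * 4.3904e-67 / (8 * 9.109e-31 * 1.2816e-17)
= 1.1752e-19 J
= 0.7336 eV

0.7336


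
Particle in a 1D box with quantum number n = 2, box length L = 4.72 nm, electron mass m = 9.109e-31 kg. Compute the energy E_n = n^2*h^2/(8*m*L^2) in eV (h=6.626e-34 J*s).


E = n^2 * h^2 / (8 * m * L^2)
= 2^2 * (6.626e-34)^2 / (8 * 9.109e-31 * (4.72e-9)^2)
= 4 * 4.3904e-67 / (8 * 9.109e-31 * 2.2278e-17)
= 1.0817e-20 J
= 0.0675 eV

0.0675


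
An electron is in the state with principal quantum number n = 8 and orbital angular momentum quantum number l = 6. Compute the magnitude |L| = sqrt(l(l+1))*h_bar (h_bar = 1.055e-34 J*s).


L = sqrt(l*(l+1)) * h_bar
= sqrt(6 * 7) * 1.055e-34
= sqrt(42) * 1.055e-34
= 6.4807 * 1.055e-34
= 6.8372e-34 J*s

6.8372e-34


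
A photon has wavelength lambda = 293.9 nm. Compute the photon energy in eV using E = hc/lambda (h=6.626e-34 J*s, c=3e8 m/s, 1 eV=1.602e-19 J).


E = hc / lambda
= (6.626e-34)(3e8) / (293.9e-9)
= 1.9878e-25 / 2.9390e-07
= 6.7635e-19 J
Converting to eV: 6.7635e-19 / 1.602e-19
= 4.2219 eV

4.2219


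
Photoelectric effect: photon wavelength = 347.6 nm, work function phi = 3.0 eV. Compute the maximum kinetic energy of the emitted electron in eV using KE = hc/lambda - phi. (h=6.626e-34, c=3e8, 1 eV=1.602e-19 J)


E_photon = hc / lambda
= (6.626e-34)(3e8) / (347.6e-9)
= 5.7186e-19 J
= 3.5697 eV
KE = E_photon - phi
= 3.5697 - 3.0
= 0.5697 eV

0.5697


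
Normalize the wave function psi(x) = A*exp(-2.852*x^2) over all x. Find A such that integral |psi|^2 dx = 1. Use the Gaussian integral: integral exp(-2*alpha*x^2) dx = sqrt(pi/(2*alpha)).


integral |psi|^2 dx = A^2 * sqrt(pi/(2*alpha)) = 1
A^2 = sqrt(2*alpha/pi)
= sqrt(2 * 2.852 / pi)
= 1.347457
A = sqrt(1.347457)
= 1.1608

1.1608


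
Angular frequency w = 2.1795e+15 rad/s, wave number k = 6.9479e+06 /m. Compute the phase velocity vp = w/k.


vp = w / k
= 2.1795e+15 / 6.9479e+06
= 3.1369e+08 m/s

3.1369e+08


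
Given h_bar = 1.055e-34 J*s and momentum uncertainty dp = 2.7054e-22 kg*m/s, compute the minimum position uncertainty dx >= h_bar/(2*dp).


dx = h_bar / (2 * dp)
= 1.055e-34 / (2 * 2.7054e-22)
= 1.055e-34 / 5.4108e-22
= 1.9498e-13 m

1.9498e-13


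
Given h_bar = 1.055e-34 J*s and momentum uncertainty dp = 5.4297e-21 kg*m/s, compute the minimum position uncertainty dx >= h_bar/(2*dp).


dx = h_bar / (2 * dp)
= 1.055e-34 / (2 * 5.4297e-21)
= 1.055e-34 / 1.0859e-20
= 9.7151e-15 m

9.7151e-15


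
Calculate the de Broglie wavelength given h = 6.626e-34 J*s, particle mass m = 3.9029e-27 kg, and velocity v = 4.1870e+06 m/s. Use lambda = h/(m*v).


lambda = h / (m * v)
= 6.626e-34 / (3.9029e-27 * 4.1870e+06)
= 6.626e-34 / 1.6341e-20
= 4.0547e-14 m

4.0547e-14


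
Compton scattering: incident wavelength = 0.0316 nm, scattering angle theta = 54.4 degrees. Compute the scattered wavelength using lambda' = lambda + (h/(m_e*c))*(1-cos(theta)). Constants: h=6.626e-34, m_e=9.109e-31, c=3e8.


Compton wavelength: h/(m_e*c) = 2.4247e-12 m
d_lambda = 2.4247e-12 * (1 - cos(54.4 deg))
= 2.4247e-12 * 0.417877
= 1.0132e-12 m = 0.001013 nm
lambda' = 0.0316 + 0.001013
= 0.032613 nm

0.032613


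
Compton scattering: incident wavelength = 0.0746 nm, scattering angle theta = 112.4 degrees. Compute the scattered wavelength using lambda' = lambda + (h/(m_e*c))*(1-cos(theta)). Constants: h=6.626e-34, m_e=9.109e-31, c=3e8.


Compton wavelength: h/(m_e*c) = 2.4247e-12 m
d_lambda = 2.4247e-12 * (1 - cos(112.4 deg))
= 2.4247e-12 * 1.38107
= 3.3487e-12 m = 0.003349 nm
lambda' = 0.0746 + 0.003349
= 0.077949 nm

0.077949


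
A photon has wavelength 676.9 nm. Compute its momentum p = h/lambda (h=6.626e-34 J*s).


p = h / lambda
= 6.626e-34 / (676.9e-9)
= 6.626e-34 / 6.7690e-07
= 9.7887e-28 kg*m/s

9.7887e-28


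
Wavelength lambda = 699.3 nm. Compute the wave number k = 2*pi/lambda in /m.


k = 2 * pi / lambda
= 6.2832 / (699.3e-9)
= 6.2832 / 6.9930e-07
= 8.9850e+06 /m

8.9850e+06
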